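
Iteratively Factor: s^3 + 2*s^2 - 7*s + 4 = (s - 1)*(s^2 + 3*s - 4) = (s - 1)^2*(s + 4)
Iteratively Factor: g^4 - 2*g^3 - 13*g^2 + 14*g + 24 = (g + 3)*(g^3 - 5*g^2 + 2*g + 8) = (g + 1)*(g + 3)*(g^2 - 6*g + 8) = (g - 2)*(g + 1)*(g + 3)*(g - 4)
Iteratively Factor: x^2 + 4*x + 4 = (x + 2)*(x + 2)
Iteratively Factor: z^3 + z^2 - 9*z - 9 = (z - 3)*(z^2 + 4*z + 3) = (z - 3)*(z + 1)*(z + 3)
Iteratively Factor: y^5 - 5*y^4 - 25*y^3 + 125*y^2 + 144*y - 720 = (y + 4)*(y^4 - 9*y^3 + 11*y^2 + 81*y - 180) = (y + 3)*(y + 4)*(y^3 - 12*y^2 + 47*y - 60) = (y - 5)*(y + 3)*(y + 4)*(y^2 - 7*y + 12) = (y - 5)*(y - 4)*(y + 3)*(y + 4)*(y - 3)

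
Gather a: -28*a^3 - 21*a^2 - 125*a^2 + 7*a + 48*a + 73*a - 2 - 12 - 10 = -28*a^3 - 146*a^2 + 128*a - 24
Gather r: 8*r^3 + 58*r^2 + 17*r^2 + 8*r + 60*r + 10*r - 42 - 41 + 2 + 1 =8*r^3 + 75*r^2 + 78*r - 80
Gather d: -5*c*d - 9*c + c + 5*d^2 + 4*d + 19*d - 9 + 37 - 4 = -8*c + 5*d^2 + d*(23 - 5*c) + 24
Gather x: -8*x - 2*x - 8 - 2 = -10*x - 10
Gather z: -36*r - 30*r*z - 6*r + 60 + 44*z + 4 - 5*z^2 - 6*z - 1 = -42*r - 5*z^2 + z*(38 - 30*r) + 63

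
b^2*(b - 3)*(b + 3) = b^4 - 9*b^2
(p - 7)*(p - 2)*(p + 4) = p^3 - 5*p^2 - 22*p + 56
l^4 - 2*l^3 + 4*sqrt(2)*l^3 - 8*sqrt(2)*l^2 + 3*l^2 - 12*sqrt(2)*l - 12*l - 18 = (l - 3)*(l + 1)*(l + sqrt(2))*(l + 3*sqrt(2))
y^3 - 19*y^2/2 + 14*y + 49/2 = (y - 7)*(y - 7/2)*(y + 1)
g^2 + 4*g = g*(g + 4)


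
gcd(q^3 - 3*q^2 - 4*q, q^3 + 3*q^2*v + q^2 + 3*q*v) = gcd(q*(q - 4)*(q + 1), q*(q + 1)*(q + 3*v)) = q^2 + q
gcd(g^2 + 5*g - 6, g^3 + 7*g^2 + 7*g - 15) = g - 1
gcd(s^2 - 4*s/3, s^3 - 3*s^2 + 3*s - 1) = 1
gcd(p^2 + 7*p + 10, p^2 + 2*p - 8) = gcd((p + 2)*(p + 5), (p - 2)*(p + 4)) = 1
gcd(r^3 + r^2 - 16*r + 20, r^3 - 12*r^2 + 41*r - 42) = r - 2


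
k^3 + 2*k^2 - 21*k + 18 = (k - 3)*(k - 1)*(k + 6)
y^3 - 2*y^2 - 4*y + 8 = (y - 2)^2*(y + 2)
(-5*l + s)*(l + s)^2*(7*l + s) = -35*l^4 - 68*l^3*s - 30*l^2*s^2 + 4*l*s^3 + s^4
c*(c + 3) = c^2 + 3*c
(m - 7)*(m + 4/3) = m^2 - 17*m/3 - 28/3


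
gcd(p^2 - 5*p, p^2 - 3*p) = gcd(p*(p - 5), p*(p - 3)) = p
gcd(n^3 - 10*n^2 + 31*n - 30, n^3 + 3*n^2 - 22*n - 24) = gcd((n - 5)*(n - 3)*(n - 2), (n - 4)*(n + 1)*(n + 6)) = 1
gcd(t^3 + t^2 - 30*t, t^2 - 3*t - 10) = t - 5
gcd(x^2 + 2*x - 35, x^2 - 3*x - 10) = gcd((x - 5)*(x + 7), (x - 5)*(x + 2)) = x - 5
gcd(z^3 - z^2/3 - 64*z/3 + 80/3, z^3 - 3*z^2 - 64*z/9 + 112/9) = z^2 - 16*z/3 + 16/3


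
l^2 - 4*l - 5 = (l - 5)*(l + 1)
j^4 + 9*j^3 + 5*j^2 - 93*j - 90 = (j - 3)*(j + 1)*(j + 5)*(j + 6)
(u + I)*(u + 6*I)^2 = u^3 + 13*I*u^2 - 48*u - 36*I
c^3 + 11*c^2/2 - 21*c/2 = c*(c - 3/2)*(c + 7)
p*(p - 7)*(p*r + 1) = p^3*r - 7*p^2*r + p^2 - 7*p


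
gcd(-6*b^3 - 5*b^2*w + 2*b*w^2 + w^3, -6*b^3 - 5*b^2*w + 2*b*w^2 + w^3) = -6*b^3 - 5*b^2*w + 2*b*w^2 + w^3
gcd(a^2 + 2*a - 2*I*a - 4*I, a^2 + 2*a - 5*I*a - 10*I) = a + 2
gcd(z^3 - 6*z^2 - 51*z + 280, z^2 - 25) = z - 5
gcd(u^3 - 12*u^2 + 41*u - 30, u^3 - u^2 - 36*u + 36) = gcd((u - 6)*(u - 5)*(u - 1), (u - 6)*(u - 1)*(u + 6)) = u^2 - 7*u + 6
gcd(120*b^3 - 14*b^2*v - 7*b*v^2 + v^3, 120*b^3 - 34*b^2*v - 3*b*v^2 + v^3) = -5*b + v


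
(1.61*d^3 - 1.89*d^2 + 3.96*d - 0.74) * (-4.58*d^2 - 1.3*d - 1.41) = -7.3738*d^5 + 6.5632*d^4 - 17.9499*d^3 + 0.9061*d^2 - 4.6216*d + 1.0434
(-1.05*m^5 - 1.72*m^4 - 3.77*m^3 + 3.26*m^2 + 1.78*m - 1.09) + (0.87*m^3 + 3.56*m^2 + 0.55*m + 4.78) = -1.05*m^5 - 1.72*m^4 - 2.9*m^3 + 6.82*m^2 + 2.33*m + 3.69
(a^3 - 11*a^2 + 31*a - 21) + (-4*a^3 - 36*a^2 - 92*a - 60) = -3*a^3 - 47*a^2 - 61*a - 81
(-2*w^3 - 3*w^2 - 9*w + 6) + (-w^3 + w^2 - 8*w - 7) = -3*w^3 - 2*w^2 - 17*w - 1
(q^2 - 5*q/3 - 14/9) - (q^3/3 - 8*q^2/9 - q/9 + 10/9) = -q^3/3 + 17*q^2/9 - 14*q/9 - 8/3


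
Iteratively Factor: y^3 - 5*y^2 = (y)*(y^2 - 5*y) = y^2*(y - 5)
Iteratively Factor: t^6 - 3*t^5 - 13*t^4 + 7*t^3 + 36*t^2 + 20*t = (t + 1)*(t^5 - 4*t^4 - 9*t^3 + 16*t^2 + 20*t) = t*(t + 1)*(t^4 - 4*t^3 - 9*t^2 + 16*t + 20) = t*(t + 1)^2*(t^3 - 5*t^2 - 4*t + 20) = t*(t + 1)^2*(t + 2)*(t^2 - 7*t + 10) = t*(t - 2)*(t + 1)^2*(t + 2)*(t - 5)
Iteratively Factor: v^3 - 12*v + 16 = (v - 2)*(v^2 + 2*v - 8) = (v - 2)^2*(v + 4)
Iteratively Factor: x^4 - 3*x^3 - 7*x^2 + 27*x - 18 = (x - 3)*(x^3 - 7*x + 6) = (x - 3)*(x - 2)*(x^2 + 2*x - 3) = (x - 3)*(x - 2)*(x - 1)*(x + 3)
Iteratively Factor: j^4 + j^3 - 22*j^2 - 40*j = (j + 2)*(j^3 - j^2 - 20*j) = j*(j + 2)*(j^2 - j - 20) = j*(j + 2)*(j + 4)*(j - 5)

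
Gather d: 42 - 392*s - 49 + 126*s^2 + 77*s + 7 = 126*s^2 - 315*s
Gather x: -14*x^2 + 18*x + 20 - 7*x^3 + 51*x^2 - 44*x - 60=-7*x^3 + 37*x^2 - 26*x - 40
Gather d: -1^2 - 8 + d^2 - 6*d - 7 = d^2 - 6*d - 16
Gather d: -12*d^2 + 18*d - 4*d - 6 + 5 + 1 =-12*d^2 + 14*d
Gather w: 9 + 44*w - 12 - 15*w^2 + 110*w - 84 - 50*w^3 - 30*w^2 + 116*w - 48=-50*w^3 - 45*w^2 + 270*w - 135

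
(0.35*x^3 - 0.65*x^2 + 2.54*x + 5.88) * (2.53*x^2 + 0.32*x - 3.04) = 0.8855*x^5 - 1.5325*x^4 + 5.1542*x^3 + 17.6652*x^2 - 5.84*x - 17.8752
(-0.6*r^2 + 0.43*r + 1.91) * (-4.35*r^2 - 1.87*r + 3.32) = 2.61*r^4 - 0.7485*r^3 - 11.1046*r^2 - 2.1441*r + 6.3412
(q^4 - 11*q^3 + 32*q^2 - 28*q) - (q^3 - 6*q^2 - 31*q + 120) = q^4 - 12*q^3 + 38*q^2 + 3*q - 120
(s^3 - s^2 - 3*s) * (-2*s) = -2*s^4 + 2*s^3 + 6*s^2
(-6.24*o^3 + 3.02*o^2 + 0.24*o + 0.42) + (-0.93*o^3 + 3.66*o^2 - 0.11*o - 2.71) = -7.17*o^3 + 6.68*o^2 + 0.13*o - 2.29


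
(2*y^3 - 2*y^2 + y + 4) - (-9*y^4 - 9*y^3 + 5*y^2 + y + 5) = 9*y^4 + 11*y^3 - 7*y^2 - 1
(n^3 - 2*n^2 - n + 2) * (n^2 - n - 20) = n^5 - 3*n^4 - 19*n^3 + 43*n^2 + 18*n - 40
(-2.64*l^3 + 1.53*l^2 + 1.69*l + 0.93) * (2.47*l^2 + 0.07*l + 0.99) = -6.5208*l^5 + 3.5943*l^4 + 1.6678*l^3 + 3.9301*l^2 + 1.7382*l + 0.9207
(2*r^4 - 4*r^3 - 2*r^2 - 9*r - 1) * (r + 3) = 2*r^5 + 2*r^4 - 14*r^3 - 15*r^2 - 28*r - 3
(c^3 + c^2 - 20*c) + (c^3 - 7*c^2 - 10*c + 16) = 2*c^3 - 6*c^2 - 30*c + 16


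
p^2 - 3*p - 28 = (p - 7)*(p + 4)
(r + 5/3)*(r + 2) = r^2 + 11*r/3 + 10/3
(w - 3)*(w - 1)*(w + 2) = w^3 - 2*w^2 - 5*w + 6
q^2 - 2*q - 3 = (q - 3)*(q + 1)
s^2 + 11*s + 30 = (s + 5)*(s + 6)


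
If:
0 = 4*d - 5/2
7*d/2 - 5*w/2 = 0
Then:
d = 5/8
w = 7/8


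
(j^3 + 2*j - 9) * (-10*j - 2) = -10*j^4 - 2*j^3 - 20*j^2 + 86*j + 18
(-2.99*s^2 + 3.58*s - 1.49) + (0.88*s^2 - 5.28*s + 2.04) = -2.11*s^2 - 1.7*s + 0.55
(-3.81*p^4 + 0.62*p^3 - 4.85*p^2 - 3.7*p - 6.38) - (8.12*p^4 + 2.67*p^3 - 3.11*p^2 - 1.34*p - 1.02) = -11.93*p^4 - 2.05*p^3 - 1.74*p^2 - 2.36*p - 5.36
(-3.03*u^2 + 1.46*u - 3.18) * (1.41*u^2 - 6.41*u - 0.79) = -4.2723*u^4 + 21.4809*u^3 - 11.4487*u^2 + 19.2304*u + 2.5122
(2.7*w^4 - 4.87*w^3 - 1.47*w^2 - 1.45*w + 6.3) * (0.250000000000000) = 0.675*w^4 - 1.2175*w^3 - 0.3675*w^2 - 0.3625*w + 1.575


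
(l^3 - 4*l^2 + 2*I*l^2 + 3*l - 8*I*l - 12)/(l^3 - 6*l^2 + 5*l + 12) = (l^2 + 2*I*l + 3)/(l^2 - 2*l - 3)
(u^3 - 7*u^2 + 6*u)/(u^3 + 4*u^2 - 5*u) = (u - 6)/(u + 5)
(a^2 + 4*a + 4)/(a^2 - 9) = (a^2 + 4*a + 4)/(a^2 - 9)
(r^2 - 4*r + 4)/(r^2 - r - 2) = (r - 2)/(r + 1)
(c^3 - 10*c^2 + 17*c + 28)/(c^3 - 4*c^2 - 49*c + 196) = (c + 1)/(c + 7)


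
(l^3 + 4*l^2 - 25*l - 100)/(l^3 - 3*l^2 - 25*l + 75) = (l + 4)/(l - 3)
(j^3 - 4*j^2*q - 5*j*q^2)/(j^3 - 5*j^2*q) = (j + q)/j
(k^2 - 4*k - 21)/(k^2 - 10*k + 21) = (k + 3)/(k - 3)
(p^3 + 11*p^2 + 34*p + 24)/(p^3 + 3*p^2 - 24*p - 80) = (p^2 + 7*p + 6)/(p^2 - p - 20)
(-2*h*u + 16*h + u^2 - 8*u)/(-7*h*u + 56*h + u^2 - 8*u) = (-2*h + u)/(-7*h + u)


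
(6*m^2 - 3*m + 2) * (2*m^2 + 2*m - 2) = 12*m^4 + 6*m^3 - 14*m^2 + 10*m - 4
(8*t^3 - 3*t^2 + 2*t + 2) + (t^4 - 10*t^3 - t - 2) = t^4 - 2*t^3 - 3*t^2 + t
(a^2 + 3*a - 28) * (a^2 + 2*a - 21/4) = a^4 + 5*a^3 - 109*a^2/4 - 287*a/4 + 147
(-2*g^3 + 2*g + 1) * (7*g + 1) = -14*g^4 - 2*g^3 + 14*g^2 + 9*g + 1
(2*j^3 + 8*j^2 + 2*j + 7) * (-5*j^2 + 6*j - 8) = -10*j^5 - 28*j^4 + 22*j^3 - 87*j^2 + 26*j - 56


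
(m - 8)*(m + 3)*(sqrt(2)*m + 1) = sqrt(2)*m^3 - 5*sqrt(2)*m^2 + m^2 - 24*sqrt(2)*m - 5*m - 24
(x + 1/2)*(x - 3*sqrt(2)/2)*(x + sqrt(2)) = x^3 - sqrt(2)*x^2/2 + x^2/2 - 3*x - sqrt(2)*x/4 - 3/2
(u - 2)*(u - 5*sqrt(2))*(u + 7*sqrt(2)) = u^3 - 2*u^2 + 2*sqrt(2)*u^2 - 70*u - 4*sqrt(2)*u + 140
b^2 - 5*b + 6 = (b - 3)*(b - 2)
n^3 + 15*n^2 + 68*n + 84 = (n + 2)*(n + 6)*(n + 7)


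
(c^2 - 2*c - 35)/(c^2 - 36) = (c^2 - 2*c - 35)/(c^2 - 36)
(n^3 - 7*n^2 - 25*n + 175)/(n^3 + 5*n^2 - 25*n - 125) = (n - 7)/(n + 5)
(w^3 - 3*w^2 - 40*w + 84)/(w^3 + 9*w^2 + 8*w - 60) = (w - 7)/(w + 5)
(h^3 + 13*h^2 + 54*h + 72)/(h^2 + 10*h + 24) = h + 3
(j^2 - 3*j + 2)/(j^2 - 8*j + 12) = (j - 1)/(j - 6)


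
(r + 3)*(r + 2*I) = r^2 + 3*r + 2*I*r + 6*I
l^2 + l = l*(l + 1)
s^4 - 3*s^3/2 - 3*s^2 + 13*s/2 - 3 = (s - 3/2)*(s - 1)^2*(s + 2)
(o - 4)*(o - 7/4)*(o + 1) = o^3 - 19*o^2/4 + 5*o/4 + 7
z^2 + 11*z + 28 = (z + 4)*(z + 7)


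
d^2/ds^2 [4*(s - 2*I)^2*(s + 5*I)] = 24*s + 8*I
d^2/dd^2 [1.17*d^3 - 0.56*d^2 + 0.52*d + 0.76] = 7.02*d - 1.12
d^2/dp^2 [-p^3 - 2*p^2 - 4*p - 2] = -6*p - 4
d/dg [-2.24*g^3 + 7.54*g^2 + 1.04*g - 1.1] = -6.72*g^2 + 15.08*g + 1.04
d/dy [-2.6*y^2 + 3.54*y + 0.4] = 3.54 - 5.2*y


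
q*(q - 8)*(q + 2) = q^3 - 6*q^2 - 16*q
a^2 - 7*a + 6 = (a - 6)*(a - 1)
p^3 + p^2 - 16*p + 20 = (p - 2)^2*(p + 5)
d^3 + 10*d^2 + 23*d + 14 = (d + 1)*(d + 2)*(d + 7)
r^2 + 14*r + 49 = (r + 7)^2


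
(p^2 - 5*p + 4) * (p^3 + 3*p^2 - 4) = p^5 - 2*p^4 - 11*p^3 + 8*p^2 + 20*p - 16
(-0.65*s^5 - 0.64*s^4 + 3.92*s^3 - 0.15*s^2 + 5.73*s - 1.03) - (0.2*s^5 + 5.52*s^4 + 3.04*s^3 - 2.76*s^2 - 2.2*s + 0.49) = -0.85*s^5 - 6.16*s^4 + 0.88*s^3 + 2.61*s^2 + 7.93*s - 1.52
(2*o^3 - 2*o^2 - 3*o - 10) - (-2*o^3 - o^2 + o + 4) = 4*o^3 - o^2 - 4*o - 14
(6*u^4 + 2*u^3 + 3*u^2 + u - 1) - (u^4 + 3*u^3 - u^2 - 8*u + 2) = 5*u^4 - u^3 + 4*u^2 + 9*u - 3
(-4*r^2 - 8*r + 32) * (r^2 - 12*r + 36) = -4*r^4 + 40*r^3 - 16*r^2 - 672*r + 1152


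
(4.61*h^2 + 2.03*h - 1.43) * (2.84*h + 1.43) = 13.0924*h^3 + 12.3575*h^2 - 1.1583*h - 2.0449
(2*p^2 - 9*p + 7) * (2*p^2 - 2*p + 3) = 4*p^4 - 22*p^3 + 38*p^2 - 41*p + 21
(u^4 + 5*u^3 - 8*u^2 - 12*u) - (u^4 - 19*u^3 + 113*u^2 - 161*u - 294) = 24*u^3 - 121*u^2 + 149*u + 294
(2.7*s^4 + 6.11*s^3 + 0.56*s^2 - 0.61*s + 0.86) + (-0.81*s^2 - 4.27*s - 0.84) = 2.7*s^4 + 6.11*s^3 - 0.25*s^2 - 4.88*s + 0.02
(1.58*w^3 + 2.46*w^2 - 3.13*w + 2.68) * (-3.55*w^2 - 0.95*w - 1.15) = -5.609*w^5 - 10.234*w^4 + 6.9575*w^3 - 9.3695*w^2 + 1.0535*w - 3.082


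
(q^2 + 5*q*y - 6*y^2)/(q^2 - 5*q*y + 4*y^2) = (-q - 6*y)/(-q + 4*y)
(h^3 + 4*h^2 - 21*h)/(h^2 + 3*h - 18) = h*(h + 7)/(h + 6)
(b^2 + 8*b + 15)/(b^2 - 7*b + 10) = (b^2 + 8*b + 15)/(b^2 - 7*b + 10)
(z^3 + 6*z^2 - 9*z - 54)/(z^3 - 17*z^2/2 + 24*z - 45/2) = 2*(z^2 + 9*z + 18)/(2*z^2 - 11*z + 15)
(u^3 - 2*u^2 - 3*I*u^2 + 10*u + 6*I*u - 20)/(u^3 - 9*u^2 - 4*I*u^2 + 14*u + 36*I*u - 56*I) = (u^2 - 3*I*u + 10)/(u^2 - u*(7 + 4*I) + 28*I)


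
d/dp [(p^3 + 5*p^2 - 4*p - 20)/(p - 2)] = 2*p + 7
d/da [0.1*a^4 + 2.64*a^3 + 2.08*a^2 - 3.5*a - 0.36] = 0.4*a^3 + 7.92*a^2 + 4.16*a - 3.5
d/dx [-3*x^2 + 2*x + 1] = 2 - 6*x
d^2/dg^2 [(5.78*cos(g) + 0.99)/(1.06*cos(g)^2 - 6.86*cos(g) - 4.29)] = (-0.0126248602172276*cos(g)^5 - 0.0903538422584523*cos(g)^4 - 0.239337001259199*cos(g)^3 + 0.218072123779619*cos(g)^2 + 0.0724512122282771*cos(g) - 0.462704919235811)/(0.00231528578378223*cos(g)^6 - 0.0449514919153192*cos(g)^5 + 0.262801421228125*cos(g)^4 - 0.263713285547591*cos(g)^3 - 1.06360197836666*cos(g)^2 - 0.736286714452409*cos(g) - 0.153482507531625)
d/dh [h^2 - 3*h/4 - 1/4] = 2*h - 3/4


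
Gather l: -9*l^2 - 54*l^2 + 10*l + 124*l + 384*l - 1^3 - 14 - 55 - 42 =-63*l^2 + 518*l - 112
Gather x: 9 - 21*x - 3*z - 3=-21*x - 3*z + 6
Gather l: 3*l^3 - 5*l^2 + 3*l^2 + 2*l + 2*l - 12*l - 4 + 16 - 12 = 3*l^3 - 2*l^2 - 8*l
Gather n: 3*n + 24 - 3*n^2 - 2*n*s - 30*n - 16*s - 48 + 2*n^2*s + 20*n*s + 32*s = n^2*(2*s - 3) + n*(18*s - 27) + 16*s - 24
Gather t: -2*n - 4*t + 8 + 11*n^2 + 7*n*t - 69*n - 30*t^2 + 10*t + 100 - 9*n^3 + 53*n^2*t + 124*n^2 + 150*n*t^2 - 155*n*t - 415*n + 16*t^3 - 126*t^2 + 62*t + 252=-9*n^3 + 135*n^2 - 486*n + 16*t^3 + t^2*(150*n - 156) + t*(53*n^2 - 148*n + 68) + 360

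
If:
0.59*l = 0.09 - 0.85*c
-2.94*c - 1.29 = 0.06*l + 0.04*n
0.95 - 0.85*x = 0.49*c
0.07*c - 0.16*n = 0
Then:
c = -0.45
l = 0.80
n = -0.20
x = 1.38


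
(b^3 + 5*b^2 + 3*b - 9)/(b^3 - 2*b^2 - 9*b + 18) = (b^2 + 2*b - 3)/(b^2 - 5*b + 6)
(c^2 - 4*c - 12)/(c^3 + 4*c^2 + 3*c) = (c^2 - 4*c - 12)/(c*(c^2 + 4*c + 3))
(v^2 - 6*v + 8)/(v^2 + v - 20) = (v - 2)/(v + 5)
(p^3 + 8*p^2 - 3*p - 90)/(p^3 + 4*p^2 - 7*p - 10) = (p^2 + 3*p - 18)/(p^2 - p - 2)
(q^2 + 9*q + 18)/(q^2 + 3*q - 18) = (q + 3)/(q - 3)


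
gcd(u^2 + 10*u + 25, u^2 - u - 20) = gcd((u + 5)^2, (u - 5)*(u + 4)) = 1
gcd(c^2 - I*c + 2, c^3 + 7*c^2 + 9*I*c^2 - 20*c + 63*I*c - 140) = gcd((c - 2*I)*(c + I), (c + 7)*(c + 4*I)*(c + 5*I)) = 1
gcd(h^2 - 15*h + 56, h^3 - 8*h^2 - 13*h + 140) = h - 7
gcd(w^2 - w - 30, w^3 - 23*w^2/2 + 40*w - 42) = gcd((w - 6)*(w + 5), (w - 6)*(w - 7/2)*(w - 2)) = w - 6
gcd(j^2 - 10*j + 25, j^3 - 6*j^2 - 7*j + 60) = j - 5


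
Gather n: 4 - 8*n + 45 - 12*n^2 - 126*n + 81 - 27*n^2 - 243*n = -39*n^2 - 377*n + 130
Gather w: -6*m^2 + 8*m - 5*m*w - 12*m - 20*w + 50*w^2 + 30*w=-6*m^2 - 4*m + 50*w^2 + w*(10 - 5*m)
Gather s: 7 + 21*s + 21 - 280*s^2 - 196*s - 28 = -280*s^2 - 175*s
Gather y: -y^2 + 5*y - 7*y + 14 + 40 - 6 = -y^2 - 2*y + 48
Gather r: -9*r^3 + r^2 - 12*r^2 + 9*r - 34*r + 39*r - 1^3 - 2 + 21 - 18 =-9*r^3 - 11*r^2 + 14*r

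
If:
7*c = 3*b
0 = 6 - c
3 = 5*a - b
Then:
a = 17/5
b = 14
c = 6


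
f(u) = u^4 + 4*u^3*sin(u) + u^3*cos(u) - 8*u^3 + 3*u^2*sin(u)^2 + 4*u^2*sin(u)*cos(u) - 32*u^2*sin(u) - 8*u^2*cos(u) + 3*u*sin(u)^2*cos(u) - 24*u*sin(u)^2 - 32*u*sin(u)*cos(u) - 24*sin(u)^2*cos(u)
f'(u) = -u^3*sin(u) + 4*u^3*cos(u) + 4*u^3 - 4*u^2*sin(u)^2 + 6*u^2*sin(u)*cos(u) + 20*u^2*sin(u) + 4*u^2*cos(u)^2 - 29*u^2*cos(u) - 24*u^2 - 3*u*sin(u)^3 + 38*u*sin(u)^2 + 6*u*sin(u)*cos(u)^2 - 40*u*sin(u)*cos(u) - 64*u*sin(u) - 32*u*cos(u)^2 - 16*u*cos(u) + 24*sin(u)^3 + 3*sin(u)^2*cos(u) - 24*sin(u)^2 - 48*sin(u)*cos(u)^2 - 32*sin(u)*cos(u)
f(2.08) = -130.84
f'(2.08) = 1.85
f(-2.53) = 465.48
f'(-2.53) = -130.80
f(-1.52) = 159.10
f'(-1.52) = -340.12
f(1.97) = -130.52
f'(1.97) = -7.86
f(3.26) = -98.10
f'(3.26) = 38.91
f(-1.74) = 237.98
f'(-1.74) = -369.73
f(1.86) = -129.05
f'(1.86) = -19.05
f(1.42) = -109.15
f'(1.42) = -72.43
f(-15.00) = 96158.93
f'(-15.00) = -8470.83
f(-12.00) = 26575.78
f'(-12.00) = -15740.24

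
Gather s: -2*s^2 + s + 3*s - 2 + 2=-2*s^2 + 4*s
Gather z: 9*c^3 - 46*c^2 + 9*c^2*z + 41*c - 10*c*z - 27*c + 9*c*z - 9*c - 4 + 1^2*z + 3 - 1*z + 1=9*c^3 - 46*c^2 + 5*c + z*(9*c^2 - c)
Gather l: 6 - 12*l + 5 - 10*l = 11 - 22*l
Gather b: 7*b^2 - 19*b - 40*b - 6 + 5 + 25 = 7*b^2 - 59*b + 24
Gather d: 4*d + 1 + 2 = 4*d + 3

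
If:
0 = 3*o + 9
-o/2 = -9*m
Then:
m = -1/6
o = -3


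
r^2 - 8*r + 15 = (r - 5)*(r - 3)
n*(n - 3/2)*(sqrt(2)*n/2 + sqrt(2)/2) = sqrt(2)*n^3/2 - sqrt(2)*n^2/4 - 3*sqrt(2)*n/4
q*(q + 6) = q^2 + 6*q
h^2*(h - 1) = h^3 - h^2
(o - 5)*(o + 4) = o^2 - o - 20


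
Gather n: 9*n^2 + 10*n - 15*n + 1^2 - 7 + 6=9*n^2 - 5*n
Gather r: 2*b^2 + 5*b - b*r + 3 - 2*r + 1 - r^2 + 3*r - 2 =2*b^2 + 5*b - r^2 + r*(1 - b) + 2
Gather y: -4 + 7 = 3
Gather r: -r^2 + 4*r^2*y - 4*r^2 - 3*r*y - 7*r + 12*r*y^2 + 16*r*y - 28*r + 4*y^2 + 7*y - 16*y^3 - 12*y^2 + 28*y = r^2*(4*y - 5) + r*(12*y^2 + 13*y - 35) - 16*y^3 - 8*y^2 + 35*y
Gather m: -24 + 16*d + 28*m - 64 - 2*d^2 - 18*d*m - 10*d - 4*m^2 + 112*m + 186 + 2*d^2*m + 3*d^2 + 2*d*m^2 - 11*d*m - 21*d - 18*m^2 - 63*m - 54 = d^2 - 15*d + m^2*(2*d - 22) + m*(2*d^2 - 29*d + 77) + 44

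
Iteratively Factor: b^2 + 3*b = (b + 3)*(b)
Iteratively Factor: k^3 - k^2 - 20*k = (k - 5)*(k^2 + 4*k) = k*(k - 5)*(k + 4)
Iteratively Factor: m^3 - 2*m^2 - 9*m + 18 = (m - 2)*(m^2 - 9) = (m - 3)*(m - 2)*(m + 3)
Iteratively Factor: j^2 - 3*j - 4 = (j + 1)*(j - 4)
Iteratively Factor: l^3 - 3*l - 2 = (l + 1)*(l^2 - l - 2) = (l + 1)^2*(l - 2)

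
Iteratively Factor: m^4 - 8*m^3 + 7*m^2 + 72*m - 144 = (m - 4)*(m^3 - 4*m^2 - 9*m + 36) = (m - 4)^2*(m^2 - 9) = (m - 4)^2*(m + 3)*(m - 3)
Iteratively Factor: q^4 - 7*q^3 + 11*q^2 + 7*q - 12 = (q + 1)*(q^3 - 8*q^2 + 19*q - 12) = (q - 1)*(q + 1)*(q^2 - 7*q + 12) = (q - 3)*(q - 1)*(q + 1)*(q - 4)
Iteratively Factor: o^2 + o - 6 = (o - 2)*(o + 3)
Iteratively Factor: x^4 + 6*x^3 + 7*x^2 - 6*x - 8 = (x + 1)*(x^3 + 5*x^2 + 2*x - 8) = (x + 1)*(x + 2)*(x^2 + 3*x - 4) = (x - 1)*(x + 1)*(x + 2)*(x + 4)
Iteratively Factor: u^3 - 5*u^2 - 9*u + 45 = (u - 5)*(u^2 - 9) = (u - 5)*(u - 3)*(u + 3)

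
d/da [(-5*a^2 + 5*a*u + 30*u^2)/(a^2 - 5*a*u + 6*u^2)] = 20*u/(a^2 - 4*a*u + 4*u^2)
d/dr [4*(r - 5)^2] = 8*r - 40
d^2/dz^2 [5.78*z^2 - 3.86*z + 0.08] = 11.5600000000000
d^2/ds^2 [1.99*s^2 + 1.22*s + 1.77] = 3.98000000000000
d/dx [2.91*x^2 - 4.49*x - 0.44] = 5.82*x - 4.49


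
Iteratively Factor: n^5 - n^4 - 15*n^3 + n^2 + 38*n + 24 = (n - 2)*(n^4 + n^3 - 13*n^2 - 25*n - 12) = (n - 2)*(n + 1)*(n^3 - 13*n - 12) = (n - 2)*(n + 1)*(n + 3)*(n^2 - 3*n - 4) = (n - 4)*(n - 2)*(n + 1)*(n + 3)*(n + 1)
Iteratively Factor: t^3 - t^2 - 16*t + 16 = (t - 4)*(t^2 + 3*t - 4) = (t - 4)*(t - 1)*(t + 4)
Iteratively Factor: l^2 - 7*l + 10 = (l - 2)*(l - 5)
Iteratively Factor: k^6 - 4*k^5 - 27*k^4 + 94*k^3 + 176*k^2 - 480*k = (k)*(k^5 - 4*k^4 - 27*k^3 + 94*k^2 + 176*k - 480) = k*(k + 4)*(k^4 - 8*k^3 + 5*k^2 + 74*k - 120) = k*(k - 4)*(k + 4)*(k^3 - 4*k^2 - 11*k + 30) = k*(k - 5)*(k - 4)*(k + 4)*(k^2 + k - 6) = k*(k - 5)*(k - 4)*(k - 2)*(k + 4)*(k + 3)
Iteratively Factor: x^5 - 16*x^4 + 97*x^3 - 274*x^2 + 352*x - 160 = (x - 5)*(x^4 - 11*x^3 + 42*x^2 - 64*x + 32) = (x - 5)*(x - 4)*(x^3 - 7*x^2 + 14*x - 8) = (x - 5)*(x - 4)^2*(x^2 - 3*x + 2) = (x - 5)*(x - 4)^2*(x - 1)*(x - 2)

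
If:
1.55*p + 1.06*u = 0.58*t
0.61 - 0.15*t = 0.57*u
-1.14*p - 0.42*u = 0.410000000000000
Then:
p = -0.76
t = -0.05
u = 1.08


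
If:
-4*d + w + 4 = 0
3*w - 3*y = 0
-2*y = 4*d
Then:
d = 2/3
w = -4/3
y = -4/3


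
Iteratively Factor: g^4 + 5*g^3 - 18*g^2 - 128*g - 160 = (g - 5)*(g^3 + 10*g^2 + 32*g + 32) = (g - 5)*(g + 4)*(g^2 + 6*g + 8) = (g - 5)*(g + 4)^2*(g + 2)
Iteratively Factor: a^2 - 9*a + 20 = (a - 4)*(a - 5)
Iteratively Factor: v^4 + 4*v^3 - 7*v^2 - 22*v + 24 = (v - 2)*(v^3 + 6*v^2 + 5*v - 12) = (v - 2)*(v + 4)*(v^2 + 2*v - 3) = (v - 2)*(v - 1)*(v + 4)*(v + 3)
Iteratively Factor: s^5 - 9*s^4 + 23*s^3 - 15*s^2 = (s - 1)*(s^4 - 8*s^3 + 15*s^2) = s*(s - 1)*(s^3 - 8*s^2 + 15*s) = s*(s - 5)*(s - 1)*(s^2 - 3*s) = s^2*(s - 5)*(s - 1)*(s - 3)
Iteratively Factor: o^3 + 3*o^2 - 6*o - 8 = (o + 1)*(o^2 + 2*o - 8) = (o - 2)*(o + 1)*(o + 4)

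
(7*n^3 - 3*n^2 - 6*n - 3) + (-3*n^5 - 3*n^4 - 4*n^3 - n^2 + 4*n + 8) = -3*n^5 - 3*n^4 + 3*n^3 - 4*n^2 - 2*n + 5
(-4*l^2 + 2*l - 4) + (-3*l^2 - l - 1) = -7*l^2 + l - 5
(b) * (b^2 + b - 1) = b^3 + b^2 - b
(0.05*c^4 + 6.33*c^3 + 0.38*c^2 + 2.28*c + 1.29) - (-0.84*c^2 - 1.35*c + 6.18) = 0.05*c^4 + 6.33*c^3 + 1.22*c^2 + 3.63*c - 4.89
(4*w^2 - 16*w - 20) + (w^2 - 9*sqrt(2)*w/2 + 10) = 5*w^2 - 16*w - 9*sqrt(2)*w/2 - 10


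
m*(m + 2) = m^2 + 2*m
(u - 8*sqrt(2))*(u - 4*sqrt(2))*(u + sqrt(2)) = u^3 - 11*sqrt(2)*u^2 + 40*u + 64*sqrt(2)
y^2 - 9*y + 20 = (y - 5)*(y - 4)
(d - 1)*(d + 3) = d^2 + 2*d - 3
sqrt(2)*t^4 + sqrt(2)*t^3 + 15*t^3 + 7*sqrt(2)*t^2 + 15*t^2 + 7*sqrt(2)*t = t*(t + 1)*(t + 7*sqrt(2))*(sqrt(2)*t + 1)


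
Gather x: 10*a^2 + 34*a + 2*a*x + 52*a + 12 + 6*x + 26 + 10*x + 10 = 10*a^2 + 86*a + x*(2*a + 16) + 48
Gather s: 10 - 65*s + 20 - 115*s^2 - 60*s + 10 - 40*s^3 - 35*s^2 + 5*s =-40*s^3 - 150*s^2 - 120*s + 40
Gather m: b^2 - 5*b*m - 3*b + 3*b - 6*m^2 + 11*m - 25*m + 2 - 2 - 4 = b^2 - 6*m^2 + m*(-5*b - 14) - 4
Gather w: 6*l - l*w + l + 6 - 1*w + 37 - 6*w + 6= 7*l + w*(-l - 7) + 49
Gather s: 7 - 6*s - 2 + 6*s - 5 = 0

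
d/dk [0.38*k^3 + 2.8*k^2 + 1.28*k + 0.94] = 1.14*k^2 + 5.6*k + 1.28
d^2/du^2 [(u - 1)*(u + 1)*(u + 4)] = 6*u + 8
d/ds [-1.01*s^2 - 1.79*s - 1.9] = -2.02*s - 1.79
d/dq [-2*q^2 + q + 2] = 1 - 4*q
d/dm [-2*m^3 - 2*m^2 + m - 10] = -6*m^2 - 4*m + 1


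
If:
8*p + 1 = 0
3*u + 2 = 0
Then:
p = -1/8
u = -2/3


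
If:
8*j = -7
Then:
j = -7/8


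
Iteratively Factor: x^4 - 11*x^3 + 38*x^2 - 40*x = (x - 5)*(x^3 - 6*x^2 + 8*x) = x*(x - 5)*(x^2 - 6*x + 8) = x*(x - 5)*(x - 4)*(x - 2)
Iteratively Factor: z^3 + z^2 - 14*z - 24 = (z - 4)*(z^2 + 5*z + 6) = (z - 4)*(z + 3)*(z + 2)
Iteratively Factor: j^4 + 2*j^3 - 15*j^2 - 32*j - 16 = (j + 4)*(j^3 - 2*j^2 - 7*j - 4) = (j - 4)*(j + 4)*(j^2 + 2*j + 1) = (j - 4)*(j + 1)*(j + 4)*(j + 1)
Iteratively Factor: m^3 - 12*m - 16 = (m + 2)*(m^2 - 2*m - 8) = (m - 4)*(m + 2)*(m + 2)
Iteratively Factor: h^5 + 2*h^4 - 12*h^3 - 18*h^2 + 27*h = (h + 3)*(h^4 - h^3 - 9*h^2 + 9*h) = (h - 1)*(h + 3)*(h^3 - 9*h) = (h - 1)*(h + 3)^2*(h^2 - 3*h) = h*(h - 1)*(h + 3)^2*(h - 3)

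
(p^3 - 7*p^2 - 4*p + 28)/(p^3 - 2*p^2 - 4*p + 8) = (p - 7)/(p - 2)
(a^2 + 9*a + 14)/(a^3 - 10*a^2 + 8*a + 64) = (a + 7)/(a^2 - 12*a + 32)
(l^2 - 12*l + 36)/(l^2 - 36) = (l - 6)/(l + 6)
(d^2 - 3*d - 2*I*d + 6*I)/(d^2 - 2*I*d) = (d - 3)/d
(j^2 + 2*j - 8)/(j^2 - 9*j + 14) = (j + 4)/(j - 7)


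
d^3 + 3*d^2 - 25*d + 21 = (d - 3)*(d - 1)*(d + 7)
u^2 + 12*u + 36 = (u + 6)^2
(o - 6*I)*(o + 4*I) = o^2 - 2*I*o + 24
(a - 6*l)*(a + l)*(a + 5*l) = a^3 - 31*a*l^2 - 30*l^3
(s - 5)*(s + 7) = s^2 + 2*s - 35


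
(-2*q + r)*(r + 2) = -2*q*r - 4*q + r^2 + 2*r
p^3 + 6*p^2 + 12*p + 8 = (p + 2)^3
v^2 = v^2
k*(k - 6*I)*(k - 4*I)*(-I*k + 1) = -I*k^4 - 9*k^3 + 14*I*k^2 - 24*k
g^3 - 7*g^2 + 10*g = g*(g - 5)*(g - 2)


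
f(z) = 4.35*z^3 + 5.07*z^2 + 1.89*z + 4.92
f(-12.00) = -6804.48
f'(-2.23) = 44.17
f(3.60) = 280.38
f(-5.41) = -545.70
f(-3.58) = -136.46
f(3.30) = 222.70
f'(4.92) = 367.67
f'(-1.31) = 11.00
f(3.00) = 173.67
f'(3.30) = 177.47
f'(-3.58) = 132.84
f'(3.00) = 149.76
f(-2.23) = -22.32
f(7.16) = 1875.09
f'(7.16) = 743.51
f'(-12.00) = 1759.41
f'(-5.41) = 328.98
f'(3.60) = 207.52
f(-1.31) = 1.37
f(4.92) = 655.01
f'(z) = 13.05*z^2 + 10.14*z + 1.89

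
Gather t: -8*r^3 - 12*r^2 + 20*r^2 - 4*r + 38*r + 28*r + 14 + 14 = -8*r^3 + 8*r^2 + 62*r + 28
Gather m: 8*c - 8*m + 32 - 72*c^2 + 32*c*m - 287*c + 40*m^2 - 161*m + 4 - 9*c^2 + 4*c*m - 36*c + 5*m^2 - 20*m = -81*c^2 - 315*c + 45*m^2 + m*(36*c - 189) + 36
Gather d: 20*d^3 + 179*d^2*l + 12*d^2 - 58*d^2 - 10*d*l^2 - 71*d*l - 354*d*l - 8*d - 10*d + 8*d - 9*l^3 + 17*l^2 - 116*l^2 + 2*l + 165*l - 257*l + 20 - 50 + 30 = 20*d^3 + d^2*(179*l - 46) + d*(-10*l^2 - 425*l - 10) - 9*l^3 - 99*l^2 - 90*l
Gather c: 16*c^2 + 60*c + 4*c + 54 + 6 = 16*c^2 + 64*c + 60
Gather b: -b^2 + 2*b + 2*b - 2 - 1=-b^2 + 4*b - 3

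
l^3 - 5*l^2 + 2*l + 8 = (l - 4)*(l - 2)*(l + 1)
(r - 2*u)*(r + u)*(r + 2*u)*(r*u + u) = r^4*u + r^3*u^2 + r^3*u - 4*r^2*u^3 + r^2*u^2 - 4*r*u^4 - 4*r*u^3 - 4*u^4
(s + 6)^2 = s^2 + 12*s + 36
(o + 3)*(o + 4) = o^2 + 7*o + 12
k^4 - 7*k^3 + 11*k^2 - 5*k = k*(k - 5)*(k - 1)^2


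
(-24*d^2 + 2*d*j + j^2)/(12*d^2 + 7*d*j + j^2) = (-24*d^2 + 2*d*j + j^2)/(12*d^2 + 7*d*j + j^2)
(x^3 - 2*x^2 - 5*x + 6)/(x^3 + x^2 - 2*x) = (x - 3)/x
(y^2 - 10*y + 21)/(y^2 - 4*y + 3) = (y - 7)/(y - 1)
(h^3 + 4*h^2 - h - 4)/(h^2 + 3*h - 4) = h + 1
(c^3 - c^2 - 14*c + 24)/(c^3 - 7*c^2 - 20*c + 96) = (c - 2)/(c - 8)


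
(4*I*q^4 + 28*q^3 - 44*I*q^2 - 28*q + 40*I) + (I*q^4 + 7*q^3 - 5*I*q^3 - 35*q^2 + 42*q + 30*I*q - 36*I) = 5*I*q^4 + 35*q^3 - 5*I*q^3 - 35*q^2 - 44*I*q^2 + 14*q + 30*I*q + 4*I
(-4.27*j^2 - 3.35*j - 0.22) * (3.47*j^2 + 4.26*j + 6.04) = -14.8169*j^4 - 29.8147*j^3 - 40.8252*j^2 - 21.1712*j - 1.3288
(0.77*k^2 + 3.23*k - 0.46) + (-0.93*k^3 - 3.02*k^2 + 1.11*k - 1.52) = -0.93*k^3 - 2.25*k^2 + 4.34*k - 1.98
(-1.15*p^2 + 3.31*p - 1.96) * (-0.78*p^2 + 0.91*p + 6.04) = 0.897*p^4 - 3.6283*p^3 - 2.4051*p^2 + 18.2088*p - 11.8384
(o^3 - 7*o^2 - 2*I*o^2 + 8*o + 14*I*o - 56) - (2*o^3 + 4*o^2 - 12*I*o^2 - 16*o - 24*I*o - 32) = -o^3 - 11*o^2 + 10*I*o^2 + 24*o + 38*I*o - 24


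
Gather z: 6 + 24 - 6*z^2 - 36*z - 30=-6*z^2 - 36*z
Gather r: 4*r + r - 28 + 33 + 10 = 5*r + 15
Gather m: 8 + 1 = 9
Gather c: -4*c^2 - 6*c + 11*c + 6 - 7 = -4*c^2 + 5*c - 1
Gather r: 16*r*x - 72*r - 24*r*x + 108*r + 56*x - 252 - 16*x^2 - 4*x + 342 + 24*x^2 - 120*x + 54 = r*(36 - 8*x) + 8*x^2 - 68*x + 144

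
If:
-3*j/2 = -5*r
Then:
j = 10*r/3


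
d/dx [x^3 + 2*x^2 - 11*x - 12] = 3*x^2 + 4*x - 11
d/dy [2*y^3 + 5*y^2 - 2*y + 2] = 6*y^2 + 10*y - 2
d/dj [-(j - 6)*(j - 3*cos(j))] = -j + (6 - j)*(3*sin(j) + 1) + 3*cos(j)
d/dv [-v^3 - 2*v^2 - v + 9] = -3*v^2 - 4*v - 1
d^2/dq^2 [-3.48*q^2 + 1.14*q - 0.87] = -6.96000000000000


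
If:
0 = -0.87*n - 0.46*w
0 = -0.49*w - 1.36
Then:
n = 1.47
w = -2.78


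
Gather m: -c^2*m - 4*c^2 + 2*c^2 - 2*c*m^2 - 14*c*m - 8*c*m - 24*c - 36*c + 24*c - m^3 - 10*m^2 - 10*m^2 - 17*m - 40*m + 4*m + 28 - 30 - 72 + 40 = -2*c^2 - 36*c - m^3 + m^2*(-2*c - 20) + m*(-c^2 - 22*c - 53) - 34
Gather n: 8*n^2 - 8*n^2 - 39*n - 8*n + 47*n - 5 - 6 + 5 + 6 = 0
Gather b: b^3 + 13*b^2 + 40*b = b^3 + 13*b^2 + 40*b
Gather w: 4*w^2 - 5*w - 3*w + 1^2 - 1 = 4*w^2 - 8*w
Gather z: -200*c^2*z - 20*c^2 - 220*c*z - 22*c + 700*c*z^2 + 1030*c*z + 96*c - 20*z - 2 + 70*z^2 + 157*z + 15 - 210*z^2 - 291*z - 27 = -20*c^2 + 74*c + z^2*(700*c - 140) + z*(-200*c^2 + 810*c - 154) - 14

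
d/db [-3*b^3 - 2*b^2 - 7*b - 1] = -9*b^2 - 4*b - 7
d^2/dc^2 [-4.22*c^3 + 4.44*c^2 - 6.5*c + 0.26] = 8.88 - 25.32*c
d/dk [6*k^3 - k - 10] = 18*k^2 - 1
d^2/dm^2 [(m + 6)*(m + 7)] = 2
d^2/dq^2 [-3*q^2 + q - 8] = -6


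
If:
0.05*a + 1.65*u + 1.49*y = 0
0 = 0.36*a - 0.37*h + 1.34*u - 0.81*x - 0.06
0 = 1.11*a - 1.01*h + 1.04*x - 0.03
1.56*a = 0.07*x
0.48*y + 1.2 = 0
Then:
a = 0.11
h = 2.66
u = 2.25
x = 2.49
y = -2.50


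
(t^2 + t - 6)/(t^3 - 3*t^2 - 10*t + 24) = 1/(t - 4)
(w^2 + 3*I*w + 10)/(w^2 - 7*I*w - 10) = (w + 5*I)/(w - 5*I)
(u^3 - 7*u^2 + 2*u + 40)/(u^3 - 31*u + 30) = (u^2 - 2*u - 8)/(u^2 + 5*u - 6)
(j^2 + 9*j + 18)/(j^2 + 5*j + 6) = (j + 6)/(j + 2)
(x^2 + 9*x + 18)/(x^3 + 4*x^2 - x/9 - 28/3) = 9*(x + 6)/(9*x^2 + 9*x - 28)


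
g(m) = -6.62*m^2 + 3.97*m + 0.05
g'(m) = 3.97 - 13.24*m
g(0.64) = -0.12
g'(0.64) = -4.50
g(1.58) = -10.20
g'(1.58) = -16.95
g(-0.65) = -5.33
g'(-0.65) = 12.58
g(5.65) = -188.85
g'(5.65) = -70.84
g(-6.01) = -262.92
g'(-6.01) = 83.54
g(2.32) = -26.37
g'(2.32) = -26.75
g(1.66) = -11.60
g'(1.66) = -18.01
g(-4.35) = -142.49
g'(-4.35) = 61.56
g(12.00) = -905.59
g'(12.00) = -154.91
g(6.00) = -214.45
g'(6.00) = -75.47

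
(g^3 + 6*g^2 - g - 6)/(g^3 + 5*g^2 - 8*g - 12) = (g - 1)/(g - 2)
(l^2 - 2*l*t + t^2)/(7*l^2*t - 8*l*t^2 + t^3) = (-l + t)/(t*(-7*l + t))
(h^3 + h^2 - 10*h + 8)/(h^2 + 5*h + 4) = (h^2 - 3*h + 2)/(h + 1)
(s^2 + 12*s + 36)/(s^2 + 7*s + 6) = (s + 6)/(s + 1)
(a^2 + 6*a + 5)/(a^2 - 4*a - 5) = (a + 5)/(a - 5)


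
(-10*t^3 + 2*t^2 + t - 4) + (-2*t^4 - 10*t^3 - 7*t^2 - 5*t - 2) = -2*t^4 - 20*t^3 - 5*t^2 - 4*t - 6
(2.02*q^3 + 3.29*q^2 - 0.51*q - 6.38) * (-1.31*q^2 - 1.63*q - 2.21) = -2.6462*q^5 - 7.6025*q^4 - 9.1588*q^3 + 1.9182*q^2 + 11.5265*q + 14.0998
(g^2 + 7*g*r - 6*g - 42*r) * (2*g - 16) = 2*g^3 + 14*g^2*r - 28*g^2 - 196*g*r + 96*g + 672*r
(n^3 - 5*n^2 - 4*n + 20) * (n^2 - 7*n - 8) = n^5 - 12*n^4 + 23*n^3 + 88*n^2 - 108*n - 160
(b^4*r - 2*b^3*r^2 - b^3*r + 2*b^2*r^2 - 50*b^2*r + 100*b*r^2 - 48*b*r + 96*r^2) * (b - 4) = b^5*r - 2*b^4*r^2 - 5*b^4*r + 10*b^3*r^2 - 46*b^3*r + 92*b^2*r^2 + 152*b^2*r - 304*b*r^2 + 192*b*r - 384*r^2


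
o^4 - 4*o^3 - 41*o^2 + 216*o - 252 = (o - 6)*(o - 3)*(o - 2)*(o + 7)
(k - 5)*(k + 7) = k^2 + 2*k - 35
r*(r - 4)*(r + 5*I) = r^3 - 4*r^2 + 5*I*r^2 - 20*I*r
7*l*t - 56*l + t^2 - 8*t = (7*l + t)*(t - 8)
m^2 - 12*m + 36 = (m - 6)^2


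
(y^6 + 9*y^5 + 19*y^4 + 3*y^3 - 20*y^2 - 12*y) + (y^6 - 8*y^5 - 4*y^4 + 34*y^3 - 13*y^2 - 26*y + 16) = 2*y^6 + y^5 + 15*y^4 + 37*y^3 - 33*y^2 - 38*y + 16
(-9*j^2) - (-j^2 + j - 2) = -8*j^2 - j + 2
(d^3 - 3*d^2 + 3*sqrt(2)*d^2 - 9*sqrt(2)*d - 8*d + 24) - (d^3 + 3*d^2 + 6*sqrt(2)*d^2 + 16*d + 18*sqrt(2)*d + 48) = -6*d^2 - 3*sqrt(2)*d^2 - 27*sqrt(2)*d - 24*d - 24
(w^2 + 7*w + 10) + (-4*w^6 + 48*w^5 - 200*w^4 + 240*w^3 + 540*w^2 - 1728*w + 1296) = -4*w^6 + 48*w^5 - 200*w^4 + 240*w^3 + 541*w^2 - 1721*w + 1306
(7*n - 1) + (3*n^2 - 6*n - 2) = 3*n^2 + n - 3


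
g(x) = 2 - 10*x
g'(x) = -10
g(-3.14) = 33.40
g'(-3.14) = -10.00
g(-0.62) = 8.20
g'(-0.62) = -10.00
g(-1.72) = 19.20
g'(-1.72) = -10.00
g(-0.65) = 8.50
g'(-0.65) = -10.00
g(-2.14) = 23.40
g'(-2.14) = -10.00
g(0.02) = 1.80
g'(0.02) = -10.00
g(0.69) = -4.90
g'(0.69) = -10.00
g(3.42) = -32.20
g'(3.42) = -10.00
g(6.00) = -58.00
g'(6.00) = -10.00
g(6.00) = -58.00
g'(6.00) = -10.00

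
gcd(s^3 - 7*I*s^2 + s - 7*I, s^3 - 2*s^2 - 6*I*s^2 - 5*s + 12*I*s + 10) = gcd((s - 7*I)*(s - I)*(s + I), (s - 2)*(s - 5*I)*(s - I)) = s - I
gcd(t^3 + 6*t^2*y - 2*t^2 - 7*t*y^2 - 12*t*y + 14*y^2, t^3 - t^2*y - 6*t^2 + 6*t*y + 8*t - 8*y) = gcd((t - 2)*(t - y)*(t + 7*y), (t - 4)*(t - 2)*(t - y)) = -t^2 + t*y + 2*t - 2*y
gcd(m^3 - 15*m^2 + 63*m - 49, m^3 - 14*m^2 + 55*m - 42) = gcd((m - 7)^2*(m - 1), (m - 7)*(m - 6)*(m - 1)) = m^2 - 8*m + 7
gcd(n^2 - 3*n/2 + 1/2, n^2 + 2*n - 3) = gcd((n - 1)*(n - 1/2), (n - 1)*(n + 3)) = n - 1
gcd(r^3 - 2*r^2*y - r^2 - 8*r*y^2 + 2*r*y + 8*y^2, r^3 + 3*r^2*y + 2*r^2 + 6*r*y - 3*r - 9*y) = r - 1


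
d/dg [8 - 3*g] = -3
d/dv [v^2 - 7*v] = 2*v - 7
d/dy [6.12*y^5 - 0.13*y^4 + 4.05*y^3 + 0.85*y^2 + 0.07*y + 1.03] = 30.6*y^4 - 0.52*y^3 + 12.15*y^2 + 1.7*y + 0.07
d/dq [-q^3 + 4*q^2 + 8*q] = -3*q^2 + 8*q + 8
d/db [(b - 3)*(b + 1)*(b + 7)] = 3*b^2 + 10*b - 17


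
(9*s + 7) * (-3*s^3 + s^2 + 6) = -27*s^4 - 12*s^3 + 7*s^2 + 54*s + 42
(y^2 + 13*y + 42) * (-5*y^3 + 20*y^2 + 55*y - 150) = -5*y^5 - 45*y^4 + 105*y^3 + 1405*y^2 + 360*y - 6300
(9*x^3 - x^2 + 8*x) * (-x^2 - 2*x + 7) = -9*x^5 - 17*x^4 + 57*x^3 - 23*x^2 + 56*x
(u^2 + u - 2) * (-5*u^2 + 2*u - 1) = -5*u^4 - 3*u^3 + 11*u^2 - 5*u + 2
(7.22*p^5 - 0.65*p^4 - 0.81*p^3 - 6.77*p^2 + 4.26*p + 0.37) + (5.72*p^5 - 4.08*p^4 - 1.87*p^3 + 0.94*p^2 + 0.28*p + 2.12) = 12.94*p^5 - 4.73*p^4 - 2.68*p^3 - 5.83*p^2 + 4.54*p + 2.49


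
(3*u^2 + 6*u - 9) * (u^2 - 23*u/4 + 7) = 3*u^4 - 45*u^3/4 - 45*u^2/2 + 375*u/4 - 63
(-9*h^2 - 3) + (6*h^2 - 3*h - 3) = -3*h^2 - 3*h - 6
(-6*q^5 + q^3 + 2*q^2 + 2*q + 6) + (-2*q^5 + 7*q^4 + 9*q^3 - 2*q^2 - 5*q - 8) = -8*q^5 + 7*q^4 + 10*q^3 - 3*q - 2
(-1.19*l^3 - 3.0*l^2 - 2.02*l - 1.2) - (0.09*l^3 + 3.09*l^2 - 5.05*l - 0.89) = -1.28*l^3 - 6.09*l^2 + 3.03*l - 0.31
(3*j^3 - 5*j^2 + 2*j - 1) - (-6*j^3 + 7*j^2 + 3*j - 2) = 9*j^3 - 12*j^2 - j + 1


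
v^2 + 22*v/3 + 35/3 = (v + 7/3)*(v + 5)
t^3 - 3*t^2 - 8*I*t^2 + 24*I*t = t*(t - 3)*(t - 8*I)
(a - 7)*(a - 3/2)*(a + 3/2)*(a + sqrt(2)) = a^4 - 7*a^3 + sqrt(2)*a^3 - 7*sqrt(2)*a^2 - 9*a^2/4 - 9*sqrt(2)*a/4 + 63*a/4 + 63*sqrt(2)/4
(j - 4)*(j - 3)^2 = j^3 - 10*j^2 + 33*j - 36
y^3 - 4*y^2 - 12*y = y*(y - 6)*(y + 2)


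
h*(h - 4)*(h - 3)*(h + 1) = h^4 - 6*h^3 + 5*h^2 + 12*h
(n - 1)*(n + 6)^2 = n^3 + 11*n^2 + 24*n - 36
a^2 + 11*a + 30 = (a + 5)*(a + 6)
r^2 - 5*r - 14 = (r - 7)*(r + 2)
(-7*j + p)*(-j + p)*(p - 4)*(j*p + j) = 7*j^3*p^2 - 21*j^3*p - 28*j^3 - 8*j^2*p^3 + 24*j^2*p^2 + 32*j^2*p + j*p^4 - 3*j*p^3 - 4*j*p^2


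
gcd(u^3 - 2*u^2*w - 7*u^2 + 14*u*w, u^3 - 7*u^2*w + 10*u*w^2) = u^2 - 2*u*w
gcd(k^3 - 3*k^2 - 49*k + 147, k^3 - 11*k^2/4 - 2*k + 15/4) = k - 3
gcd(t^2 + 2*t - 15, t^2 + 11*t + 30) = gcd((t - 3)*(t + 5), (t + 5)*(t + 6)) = t + 5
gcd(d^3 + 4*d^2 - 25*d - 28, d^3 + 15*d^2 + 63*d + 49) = d^2 + 8*d + 7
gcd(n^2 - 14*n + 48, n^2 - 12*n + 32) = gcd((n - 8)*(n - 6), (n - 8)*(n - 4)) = n - 8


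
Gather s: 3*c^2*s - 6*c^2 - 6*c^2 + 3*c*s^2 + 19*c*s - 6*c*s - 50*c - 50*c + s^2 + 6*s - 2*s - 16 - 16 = -12*c^2 - 100*c + s^2*(3*c + 1) + s*(3*c^2 + 13*c + 4) - 32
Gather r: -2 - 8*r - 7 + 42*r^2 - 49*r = 42*r^2 - 57*r - 9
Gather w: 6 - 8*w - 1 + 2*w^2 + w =2*w^2 - 7*w + 5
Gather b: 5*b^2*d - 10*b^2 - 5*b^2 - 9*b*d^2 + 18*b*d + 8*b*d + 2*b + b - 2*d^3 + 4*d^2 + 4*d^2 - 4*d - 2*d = b^2*(5*d - 15) + b*(-9*d^2 + 26*d + 3) - 2*d^3 + 8*d^2 - 6*d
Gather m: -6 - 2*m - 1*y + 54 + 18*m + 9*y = 16*m + 8*y + 48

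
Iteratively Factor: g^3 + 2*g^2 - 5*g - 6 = (g - 2)*(g^2 + 4*g + 3) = (g - 2)*(g + 1)*(g + 3)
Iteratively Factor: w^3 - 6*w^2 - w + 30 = (w - 5)*(w^2 - w - 6) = (w - 5)*(w + 2)*(w - 3)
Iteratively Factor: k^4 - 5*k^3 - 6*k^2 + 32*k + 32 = (k - 4)*(k^3 - k^2 - 10*k - 8) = (k - 4)*(k + 2)*(k^2 - 3*k - 4) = (k - 4)^2*(k + 2)*(k + 1)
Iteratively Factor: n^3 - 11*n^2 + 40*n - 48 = (n - 3)*(n^2 - 8*n + 16) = (n - 4)*(n - 3)*(n - 4)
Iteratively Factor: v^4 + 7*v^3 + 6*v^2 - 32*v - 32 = (v + 4)*(v^3 + 3*v^2 - 6*v - 8) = (v - 2)*(v + 4)*(v^2 + 5*v + 4) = (v - 2)*(v + 4)^2*(v + 1)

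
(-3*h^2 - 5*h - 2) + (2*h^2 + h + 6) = -h^2 - 4*h + 4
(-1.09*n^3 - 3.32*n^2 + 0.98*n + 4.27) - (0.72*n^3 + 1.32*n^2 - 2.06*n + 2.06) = -1.81*n^3 - 4.64*n^2 + 3.04*n + 2.21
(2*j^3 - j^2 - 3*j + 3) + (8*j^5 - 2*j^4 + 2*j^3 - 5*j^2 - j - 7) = 8*j^5 - 2*j^4 + 4*j^3 - 6*j^2 - 4*j - 4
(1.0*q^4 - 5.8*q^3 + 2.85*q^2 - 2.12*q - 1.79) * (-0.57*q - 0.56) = -0.57*q^5 + 2.746*q^4 + 1.6235*q^3 - 0.3876*q^2 + 2.2075*q + 1.0024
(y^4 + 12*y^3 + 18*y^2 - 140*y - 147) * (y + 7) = y^5 + 19*y^4 + 102*y^3 - 14*y^2 - 1127*y - 1029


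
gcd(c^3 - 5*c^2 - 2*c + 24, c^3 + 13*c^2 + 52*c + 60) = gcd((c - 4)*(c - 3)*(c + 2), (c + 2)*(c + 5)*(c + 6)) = c + 2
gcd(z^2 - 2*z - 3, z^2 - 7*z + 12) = z - 3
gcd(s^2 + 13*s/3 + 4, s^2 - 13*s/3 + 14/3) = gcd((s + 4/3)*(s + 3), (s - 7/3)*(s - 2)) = 1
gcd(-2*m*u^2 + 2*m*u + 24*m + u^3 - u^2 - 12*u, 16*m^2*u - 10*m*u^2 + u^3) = -2*m + u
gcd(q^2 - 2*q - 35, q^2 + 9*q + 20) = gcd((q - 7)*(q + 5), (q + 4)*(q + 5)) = q + 5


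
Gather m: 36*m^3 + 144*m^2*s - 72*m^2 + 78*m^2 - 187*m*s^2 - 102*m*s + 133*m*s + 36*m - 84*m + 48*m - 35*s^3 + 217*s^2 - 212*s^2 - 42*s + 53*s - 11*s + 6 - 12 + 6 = 36*m^3 + m^2*(144*s + 6) + m*(-187*s^2 + 31*s) - 35*s^3 + 5*s^2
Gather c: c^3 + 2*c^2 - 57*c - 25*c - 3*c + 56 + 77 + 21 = c^3 + 2*c^2 - 85*c + 154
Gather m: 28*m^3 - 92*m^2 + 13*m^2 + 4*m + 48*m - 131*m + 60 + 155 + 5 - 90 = 28*m^3 - 79*m^2 - 79*m + 130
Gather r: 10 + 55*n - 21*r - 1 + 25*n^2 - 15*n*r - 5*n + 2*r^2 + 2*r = 25*n^2 + 50*n + 2*r^2 + r*(-15*n - 19) + 9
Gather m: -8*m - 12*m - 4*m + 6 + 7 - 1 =12 - 24*m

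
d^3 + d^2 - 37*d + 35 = (d - 5)*(d - 1)*(d + 7)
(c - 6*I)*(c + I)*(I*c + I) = I*c^3 + 5*c^2 + I*c^2 + 5*c + 6*I*c + 6*I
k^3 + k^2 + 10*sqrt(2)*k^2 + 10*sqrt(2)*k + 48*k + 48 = (k + 1)*(k + 4*sqrt(2))*(k + 6*sqrt(2))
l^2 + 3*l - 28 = (l - 4)*(l + 7)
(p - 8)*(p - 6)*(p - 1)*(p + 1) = p^4 - 14*p^3 + 47*p^2 + 14*p - 48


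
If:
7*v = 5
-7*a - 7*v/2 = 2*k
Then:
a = -2*k/7 - 5/14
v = 5/7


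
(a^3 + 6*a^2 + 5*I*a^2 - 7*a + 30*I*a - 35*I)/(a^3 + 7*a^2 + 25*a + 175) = (a - 1)/(a - 5*I)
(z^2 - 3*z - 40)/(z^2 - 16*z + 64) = (z + 5)/(z - 8)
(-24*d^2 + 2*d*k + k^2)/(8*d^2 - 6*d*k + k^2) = (-6*d - k)/(2*d - k)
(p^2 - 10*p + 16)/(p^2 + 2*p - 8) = (p - 8)/(p + 4)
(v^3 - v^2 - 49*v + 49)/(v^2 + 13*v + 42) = (v^2 - 8*v + 7)/(v + 6)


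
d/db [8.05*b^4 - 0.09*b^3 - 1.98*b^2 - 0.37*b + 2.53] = 32.2*b^3 - 0.27*b^2 - 3.96*b - 0.37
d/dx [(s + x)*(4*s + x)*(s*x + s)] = s*(4*s^2 + 10*s*x + 5*s + 3*x^2 + 2*x)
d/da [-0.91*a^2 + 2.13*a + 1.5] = 2.13 - 1.82*a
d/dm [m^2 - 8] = 2*m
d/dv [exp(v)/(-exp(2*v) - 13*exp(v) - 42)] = (exp(2*v) - 42)*exp(v)/(exp(4*v) + 26*exp(3*v) + 253*exp(2*v) + 1092*exp(v) + 1764)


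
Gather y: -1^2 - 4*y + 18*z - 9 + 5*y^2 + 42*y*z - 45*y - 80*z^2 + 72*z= 5*y^2 + y*(42*z - 49) - 80*z^2 + 90*z - 10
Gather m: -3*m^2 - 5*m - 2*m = -3*m^2 - 7*m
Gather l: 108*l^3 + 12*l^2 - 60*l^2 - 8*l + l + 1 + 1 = 108*l^3 - 48*l^2 - 7*l + 2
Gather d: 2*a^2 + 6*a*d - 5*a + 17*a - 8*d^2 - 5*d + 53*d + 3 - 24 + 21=2*a^2 + 12*a - 8*d^2 + d*(6*a + 48)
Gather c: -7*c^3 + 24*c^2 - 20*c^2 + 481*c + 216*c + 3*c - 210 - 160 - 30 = -7*c^3 + 4*c^2 + 700*c - 400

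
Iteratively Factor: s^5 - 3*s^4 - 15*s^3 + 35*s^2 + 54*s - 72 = (s - 4)*(s^4 + s^3 - 11*s^2 - 9*s + 18) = (s - 4)*(s + 3)*(s^3 - 2*s^2 - 5*s + 6) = (s - 4)*(s - 3)*(s + 3)*(s^2 + s - 2) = (s - 4)*(s - 3)*(s - 1)*(s + 3)*(s + 2)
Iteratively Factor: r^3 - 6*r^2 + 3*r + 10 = (r - 2)*(r^2 - 4*r - 5) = (r - 2)*(r + 1)*(r - 5)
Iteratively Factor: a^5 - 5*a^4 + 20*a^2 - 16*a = (a)*(a^4 - 5*a^3 + 20*a - 16) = a*(a + 2)*(a^3 - 7*a^2 + 14*a - 8) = a*(a - 1)*(a + 2)*(a^2 - 6*a + 8) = a*(a - 4)*(a - 1)*(a + 2)*(a - 2)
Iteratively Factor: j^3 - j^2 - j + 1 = (j - 1)*(j^2 - 1) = (j - 1)^2*(j + 1)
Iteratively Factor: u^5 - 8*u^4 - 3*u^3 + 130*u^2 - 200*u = (u - 5)*(u^4 - 3*u^3 - 18*u^2 + 40*u) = (u - 5)*(u + 4)*(u^3 - 7*u^2 + 10*u) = (u - 5)^2*(u + 4)*(u^2 - 2*u) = u*(u - 5)^2*(u + 4)*(u - 2)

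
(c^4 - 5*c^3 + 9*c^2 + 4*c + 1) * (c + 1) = c^5 - 4*c^4 + 4*c^3 + 13*c^2 + 5*c + 1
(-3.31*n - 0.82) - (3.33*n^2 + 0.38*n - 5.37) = -3.33*n^2 - 3.69*n + 4.55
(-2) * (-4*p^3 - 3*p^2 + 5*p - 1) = 8*p^3 + 6*p^2 - 10*p + 2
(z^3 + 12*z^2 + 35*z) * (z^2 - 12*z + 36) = z^5 - 73*z^3 + 12*z^2 + 1260*z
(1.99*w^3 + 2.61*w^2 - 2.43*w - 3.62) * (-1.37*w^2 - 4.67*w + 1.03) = -2.7263*w^5 - 12.869*w^4 - 6.8099*w^3 + 18.9958*w^2 + 14.4025*w - 3.7286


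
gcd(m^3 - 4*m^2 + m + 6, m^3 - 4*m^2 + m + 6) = m^3 - 4*m^2 + m + 6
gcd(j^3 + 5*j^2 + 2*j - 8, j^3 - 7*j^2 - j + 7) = j - 1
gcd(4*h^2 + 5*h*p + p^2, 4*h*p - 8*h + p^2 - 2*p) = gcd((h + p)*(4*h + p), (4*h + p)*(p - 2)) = 4*h + p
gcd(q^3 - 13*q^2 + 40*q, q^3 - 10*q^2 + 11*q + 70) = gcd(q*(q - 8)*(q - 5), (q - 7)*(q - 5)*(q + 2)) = q - 5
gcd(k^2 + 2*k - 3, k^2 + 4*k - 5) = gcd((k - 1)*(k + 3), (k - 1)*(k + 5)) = k - 1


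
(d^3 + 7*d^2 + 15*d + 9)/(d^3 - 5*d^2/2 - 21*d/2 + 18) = 2*(d^2 + 4*d + 3)/(2*d^2 - 11*d + 12)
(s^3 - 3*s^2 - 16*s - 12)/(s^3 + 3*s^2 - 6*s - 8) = (s^2 - 4*s - 12)/(s^2 + 2*s - 8)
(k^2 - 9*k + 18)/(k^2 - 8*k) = (k^2 - 9*k + 18)/(k*(k - 8))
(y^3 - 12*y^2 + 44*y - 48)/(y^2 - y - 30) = (y^2 - 6*y + 8)/(y + 5)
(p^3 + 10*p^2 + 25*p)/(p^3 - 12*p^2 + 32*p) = (p^2 + 10*p + 25)/(p^2 - 12*p + 32)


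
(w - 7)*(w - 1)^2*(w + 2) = w^4 - 7*w^3 - 3*w^2 + 23*w - 14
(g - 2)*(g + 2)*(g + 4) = g^3 + 4*g^2 - 4*g - 16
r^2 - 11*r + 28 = (r - 7)*(r - 4)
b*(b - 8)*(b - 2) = b^3 - 10*b^2 + 16*b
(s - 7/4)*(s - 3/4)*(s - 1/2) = s^3 - 3*s^2 + 41*s/16 - 21/32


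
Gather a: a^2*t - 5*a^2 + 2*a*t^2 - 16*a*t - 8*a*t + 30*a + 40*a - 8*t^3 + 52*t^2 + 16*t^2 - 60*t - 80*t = a^2*(t - 5) + a*(2*t^2 - 24*t + 70) - 8*t^3 + 68*t^2 - 140*t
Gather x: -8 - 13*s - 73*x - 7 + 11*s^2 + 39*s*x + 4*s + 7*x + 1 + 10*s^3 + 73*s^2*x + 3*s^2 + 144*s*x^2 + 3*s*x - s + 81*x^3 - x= 10*s^3 + 14*s^2 + 144*s*x^2 - 10*s + 81*x^3 + x*(73*s^2 + 42*s - 67) - 14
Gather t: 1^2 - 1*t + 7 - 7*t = 8 - 8*t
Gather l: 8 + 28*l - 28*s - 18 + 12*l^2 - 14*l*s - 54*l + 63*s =12*l^2 + l*(-14*s - 26) + 35*s - 10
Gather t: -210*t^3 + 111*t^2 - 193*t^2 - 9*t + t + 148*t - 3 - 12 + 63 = -210*t^3 - 82*t^2 + 140*t + 48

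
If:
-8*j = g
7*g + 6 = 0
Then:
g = -6/7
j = 3/28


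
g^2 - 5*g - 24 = (g - 8)*(g + 3)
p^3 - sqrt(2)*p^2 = p^2*(p - sqrt(2))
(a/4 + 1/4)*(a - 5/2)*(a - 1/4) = a^3/4 - 7*a^2/16 - 17*a/32 + 5/32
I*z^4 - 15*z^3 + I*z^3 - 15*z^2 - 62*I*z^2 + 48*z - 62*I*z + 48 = (z + I)*(z + 6*I)*(z + 8*I)*(I*z + I)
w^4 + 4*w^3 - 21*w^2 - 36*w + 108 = (w - 3)*(w - 2)*(w + 3)*(w + 6)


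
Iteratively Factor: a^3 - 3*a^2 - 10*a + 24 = (a - 4)*(a^2 + a - 6) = (a - 4)*(a + 3)*(a - 2)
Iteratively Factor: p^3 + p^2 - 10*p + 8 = (p + 4)*(p^2 - 3*p + 2) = (p - 1)*(p + 4)*(p - 2)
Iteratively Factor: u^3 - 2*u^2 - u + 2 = (u - 1)*(u^2 - u - 2) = (u - 1)*(u + 1)*(u - 2)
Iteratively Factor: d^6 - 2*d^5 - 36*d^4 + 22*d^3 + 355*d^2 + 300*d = (d - 5)*(d^5 + 3*d^4 - 21*d^3 - 83*d^2 - 60*d) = (d - 5)*(d + 3)*(d^4 - 21*d^2 - 20*d) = (d - 5)^2*(d + 3)*(d^3 + 5*d^2 + 4*d) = (d - 5)^2*(d + 3)*(d + 4)*(d^2 + d) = d*(d - 5)^2*(d + 3)*(d + 4)*(d + 1)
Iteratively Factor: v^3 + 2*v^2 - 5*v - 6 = (v + 3)*(v^2 - v - 2) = (v - 2)*(v + 3)*(v + 1)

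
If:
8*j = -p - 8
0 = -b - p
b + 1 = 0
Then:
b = -1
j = -9/8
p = 1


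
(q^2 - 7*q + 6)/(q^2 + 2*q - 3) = (q - 6)/(q + 3)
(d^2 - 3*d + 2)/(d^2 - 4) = (d - 1)/(d + 2)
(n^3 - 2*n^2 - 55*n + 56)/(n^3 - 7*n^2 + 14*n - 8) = (n^2 - n - 56)/(n^2 - 6*n + 8)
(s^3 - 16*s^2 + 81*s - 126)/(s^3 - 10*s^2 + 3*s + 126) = (s - 3)/(s + 3)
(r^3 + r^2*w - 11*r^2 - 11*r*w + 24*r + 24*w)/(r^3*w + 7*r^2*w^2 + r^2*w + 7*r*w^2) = (r^3 + r^2*w - 11*r^2 - 11*r*w + 24*r + 24*w)/(r*w*(r^2 + 7*r*w + r + 7*w))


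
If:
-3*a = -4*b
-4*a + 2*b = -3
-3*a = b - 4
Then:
No Solution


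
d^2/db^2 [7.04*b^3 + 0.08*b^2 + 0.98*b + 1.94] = 42.24*b + 0.16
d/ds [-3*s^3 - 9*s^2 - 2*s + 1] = -9*s^2 - 18*s - 2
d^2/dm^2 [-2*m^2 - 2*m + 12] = -4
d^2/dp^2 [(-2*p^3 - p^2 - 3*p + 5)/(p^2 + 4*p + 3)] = 2*(-25*p^3 - 48*p^2 + 33*p + 92)/(p^6 + 12*p^5 + 57*p^4 + 136*p^3 + 171*p^2 + 108*p + 27)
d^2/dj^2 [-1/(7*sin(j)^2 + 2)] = 14*(14*sin(j)^4 - 25*sin(j)^2 + 2)/(7*sin(j)^2 + 2)^3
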